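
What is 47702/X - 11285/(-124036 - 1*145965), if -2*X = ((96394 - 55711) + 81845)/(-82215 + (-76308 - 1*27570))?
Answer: 1198400902796263/8270670632 ≈ 1.4490e+5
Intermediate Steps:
X = 61264/186093 (X = -((96394 - 55711) + 81845)/(2*(-82215 + (-76308 - 1*27570))) = -(40683 + 81845)/(2*(-82215 + (-76308 - 27570))) = -61264/(-82215 - 103878) = -61264/(-186093) = -61264*(-1)/186093 = -½*(-122528/186093) = 61264/186093 ≈ 0.32921)
47702/X - 11285/(-124036 - 1*145965) = 47702/(61264/186093) - 11285/(-124036 - 1*145965) = 47702*(186093/61264) - 11285/(-124036 - 145965) = 4438504143/30632 - 11285/(-270001) = 4438504143/30632 - 11285*(-1/270001) = 4438504143/30632 + 11285/270001 = 1198400902796263/8270670632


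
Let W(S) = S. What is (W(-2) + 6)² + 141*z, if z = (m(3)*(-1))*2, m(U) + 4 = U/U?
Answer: 862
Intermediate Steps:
m(U) = -3 (m(U) = -4 + U/U = -4 + 1 = -3)
z = 6 (z = -3*(-1)*2 = 3*2 = 6)
(W(-2) + 6)² + 141*z = (-2 + 6)² + 141*6 = 4² + 846 = 16 + 846 = 862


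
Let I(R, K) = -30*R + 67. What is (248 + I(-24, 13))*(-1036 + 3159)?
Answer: 2197305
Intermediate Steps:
I(R, K) = 67 - 30*R
(248 + I(-24, 13))*(-1036 + 3159) = (248 + (67 - 30*(-24)))*(-1036 + 3159) = (248 + (67 + 720))*2123 = (248 + 787)*2123 = 1035*2123 = 2197305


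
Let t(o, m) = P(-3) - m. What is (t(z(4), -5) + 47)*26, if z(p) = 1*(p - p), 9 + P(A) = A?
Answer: 1040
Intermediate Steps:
P(A) = -9 + A
z(p) = 0 (z(p) = 1*0 = 0)
t(o, m) = -12 - m (t(o, m) = (-9 - 3) - m = -12 - m)
(t(z(4), -5) + 47)*26 = ((-12 - 1*(-5)) + 47)*26 = ((-12 + 5) + 47)*26 = (-7 + 47)*26 = 40*26 = 1040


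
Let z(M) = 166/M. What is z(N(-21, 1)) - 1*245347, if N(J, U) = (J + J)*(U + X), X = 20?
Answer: -108198110/441 ≈ -2.4535e+5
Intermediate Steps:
N(J, U) = 2*J*(20 + U) (N(J, U) = (J + J)*(U + 20) = (2*J)*(20 + U) = 2*J*(20 + U))
z(N(-21, 1)) - 1*245347 = 166/((2*(-21)*(20 + 1))) - 1*245347 = 166/((2*(-21)*21)) - 245347 = 166/(-882) - 245347 = 166*(-1/882) - 245347 = -83/441 - 245347 = -108198110/441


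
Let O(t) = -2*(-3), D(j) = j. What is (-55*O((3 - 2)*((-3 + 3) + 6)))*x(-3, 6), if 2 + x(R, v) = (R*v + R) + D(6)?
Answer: 5610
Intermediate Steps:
O(t) = 6
x(R, v) = 4 + R + R*v (x(R, v) = -2 + ((R*v + R) + 6) = -2 + ((R + R*v) + 6) = -2 + (6 + R + R*v) = 4 + R + R*v)
(-55*O((3 - 2)*((-3 + 3) + 6)))*x(-3, 6) = (-55*6)*(4 - 3 - 3*6) = -330*(4 - 3 - 18) = -330*(-17) = 5610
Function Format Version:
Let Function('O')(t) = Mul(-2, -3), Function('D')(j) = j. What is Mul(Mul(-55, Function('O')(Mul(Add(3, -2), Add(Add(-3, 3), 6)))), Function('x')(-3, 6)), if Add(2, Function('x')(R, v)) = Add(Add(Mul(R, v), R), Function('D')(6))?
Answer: 5610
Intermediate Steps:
Function('O')(t) = 6
Function('x')(R, v) = Add(4, R, Mul(R, v)) (Function('x')(R, v) = Add(-2, Add(Add(Mul(R, v), R), 6)) = Add(-2, Add(Add(R, Mul(R, v)), 6)) = Add(-2, Add(6, R, Mul(R, v))) = Add(4, R, Mul(R, v)))
Mul(Mul(-55, Function('O')(Mul(Add(3, -2), Add(Add(-3, 3), 6)))), Function('x')(-3, 6)) = Mul(Mul(-55, 6), Add(4, -3, Mul(-3, 6))) = Mul(-330, Add(4, -3, -18)) = Mul(-330, -17) = 5610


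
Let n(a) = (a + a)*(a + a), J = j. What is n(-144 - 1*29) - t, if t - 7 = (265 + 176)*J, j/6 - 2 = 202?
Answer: -420075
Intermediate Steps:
j = 1224 (j = 12 + 6*202 = 12 + 1212 = 1224)
J = 1224
t = 539791 (t = 7 + (265 + 176)*1224 = 7 + 441*1224 = 7 + 539784 = 539791)
n(a) = 4*a² (n(a) = (2*a)*(2*a) = 4*a²)
n(-144 - 1*29) - t = 4*(-144 - 1*29)² - 1*539791 = 4*(-144 - 29)² - 539791 = 4*(-173)² - 539791 = 4*29929 - 539791 = 119716 - 539791 = -420075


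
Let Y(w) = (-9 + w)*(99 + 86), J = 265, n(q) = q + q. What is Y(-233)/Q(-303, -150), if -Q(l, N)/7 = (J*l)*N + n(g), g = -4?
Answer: 22385/42154847 ≈ 0.00053102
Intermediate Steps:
n(q) = 2*q
Y(w) = -1665 + 185*w (Y(w) = (-9 + w)*185 = -1665 + 185*w)
Q(l, N) = 56 - 1855*N*l (Q(l, N) = -7*((265*l)*N + 2*(-4)) = -7*(265*N*l - 8) = -7*(-8 + 265*N*l) = 56 - 1855*N*l)
Y(-233)/Q(-303, -150) = (-1665 + 185*(-233))/(56 - 1855*(-150)*(-303)) = (-1665 - 43105)/(56 - 84309750) = -44770/(-84309694) = -44770*(-1/84309694) = 22385/42154847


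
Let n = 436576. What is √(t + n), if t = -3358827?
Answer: I*√2922251 ≈ 1709.5*I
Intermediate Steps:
√(t + n) = √(-3358827 + 436576) = √(-2922251) = I*√2922251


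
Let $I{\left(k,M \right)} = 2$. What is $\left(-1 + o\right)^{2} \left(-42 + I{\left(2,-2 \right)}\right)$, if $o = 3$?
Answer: $-160$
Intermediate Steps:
$\left(-1 + o\right)^{2} \left(-42 + I{\left(2,-2 \right)}\right) = \left(-1 + 3\right)^{2} \left(-42 + 2\right) = 2^{2} \left(-40\right) = 4 \left(-40\right) = -160$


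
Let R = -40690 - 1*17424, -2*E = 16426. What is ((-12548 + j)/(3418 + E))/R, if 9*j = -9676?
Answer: -61304/1253954835 ≈ -4.8888e-5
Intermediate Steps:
j = -9676/9 (j = (1/9)*(-9676) = -9676/9 ≈ -1075.1)
E = -8213 (E = -1/2*16426 = -8213)
R = -58114 (R = -40690 - 17424 = -58114)
((-12548 + j)/(3418 + E))/R = ((-12548 - 9676/9)/(3418 - 8213))/(-58114) = -122608/9/(-4795)*(-1/58114) = -122608/9*(-1/4795)*(-1/58114) = (122608/43155)*(-1/58114) = -61304/1253954835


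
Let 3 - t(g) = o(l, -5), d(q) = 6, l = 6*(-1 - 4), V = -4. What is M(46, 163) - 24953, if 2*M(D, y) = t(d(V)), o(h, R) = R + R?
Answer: -49893/2 ≈ -24947.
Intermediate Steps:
l = -30 (l = 6*(-5) = -30)
o(h, R) = 2*R
t(g) = 13 (t(g) = 3 - 2*(-5) = 3 - 1*(-10) = 3 + 10 = 13)
M(D, y) = 13/2 (M(D, y) = (1/2)*13 = 13/2)
M(46, 163) - 24953 = 13/2 - 24953 = -49893/2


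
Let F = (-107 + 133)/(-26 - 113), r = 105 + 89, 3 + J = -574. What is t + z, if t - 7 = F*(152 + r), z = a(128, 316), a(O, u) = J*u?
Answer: -25352171/139 ≈ -1.8239e+5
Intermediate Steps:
J = -577 (J = -3 - 574 = -577)
r = 194
F = -26/139 (F = 26/(-139) = 26*(-1/139) = -26/139 ≈ -0.18705)
a(O, u) = -577*u
z = -182332 (z = -577*316 = -182332)
t = -8023/139 (t = 7 - 26*(152 + 194)/139 = 7 - 26/139*346 = 7 - 8996/139 = -8023/139 ≈ -57.719)
t + z = -8023/139 - 182332 = -25352171/139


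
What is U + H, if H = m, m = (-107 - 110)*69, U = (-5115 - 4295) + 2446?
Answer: -21937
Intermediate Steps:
U = -6964 (U = -9410 + 2446 = -6964)
m = -14973 (m = -217*69 = -14973)
H = -14973
U + H = -6964 - 14973 = -21937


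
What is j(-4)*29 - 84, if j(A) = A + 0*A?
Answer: -200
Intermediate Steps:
j(A) = A (j(A) = A + 0 = A)
j(-4)*29 - 84 = -4*29 - 84 = -116 - 84 = -200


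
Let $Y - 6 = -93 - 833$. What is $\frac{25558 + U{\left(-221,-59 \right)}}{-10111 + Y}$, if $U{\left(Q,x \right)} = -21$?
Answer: $- \frac{25537}{11031} \approx -2.315$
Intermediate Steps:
$Y = -920$ ($Y = 6 - 926 = -920$)
$\frac{25558 + U{\left(-221,-59 \right)}}{-10111 + Y} = \frac{25558 - 21}{-10111 - 920} = \frac{25537}{-11031} = 25537 \left(- \frac{1}{11031}\right) = - \frac{25537}{11031}$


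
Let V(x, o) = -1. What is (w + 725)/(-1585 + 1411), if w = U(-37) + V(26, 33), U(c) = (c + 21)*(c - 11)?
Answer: -746/87 ≈ -8.5747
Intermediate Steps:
U(c) = (-11 + c)*(21 + c) (U(c) = (21 + c)*(-11 + c) = (-11 + c)*(21 + c))
w = 767 (w = (-231 + (-37)**2 + 10*(-37)) - 1 = (-231 + 1369 - 370) - 1 = 768 - 1 = 767)
(w + 725)/(-1585 + 1411) = (767 + 725)/(-1585 + 1411) = 1492/(-174) = 1492*(-1/174) = -746/87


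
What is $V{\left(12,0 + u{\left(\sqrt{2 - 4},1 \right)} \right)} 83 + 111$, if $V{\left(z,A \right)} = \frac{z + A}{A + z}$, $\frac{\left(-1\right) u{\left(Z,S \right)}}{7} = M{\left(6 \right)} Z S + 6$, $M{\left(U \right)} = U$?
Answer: $194$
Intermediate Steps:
$u{\left(Z,S \right)} = -42 - 42 S Z$ ($u{\left(Z,S \right)} = - 7 \left(6 Z S + 6\right) = - 7 \left(6 S Z + 6\right) = - 7 \left(6 + 6 S Z\right) = -42 - 42 S Z$)
$V{\left(z,A \right)} = 1$ ($V{\left(z,A \right)} = \frac{A + z}{A + z} = 1$)
$V{\left(12,0 + u{\left(\sqrt{2 - 4},1 \right)} \right)} 83 + 111 = 1 \cdot 83 + 111 = 83 + 111 = 194$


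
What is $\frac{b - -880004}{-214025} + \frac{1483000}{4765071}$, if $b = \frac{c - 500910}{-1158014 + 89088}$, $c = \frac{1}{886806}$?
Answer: $- \frac{1224689114876603122157231}{322247005718955706815300} \approx -3.8005$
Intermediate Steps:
$c = \frac{1}{886806} \approx 1.1276 \cdot 10^{-6}$
$b = \frac{444209993459}{947929990356}$ ($b = \frac{\frac{1}{886806} - 500910}{-1158014 + 89088} = - \frac{444209993459}{886806 \left(-1068926\right)} = \left(- \frac{444209993459}{886806}\right) \left(- \frac{1}{1068926}\right) = \frac{444209993459}{947929990356} \approx 0.46861$)
$\frac{b - -880004}{-214025} + \frac{1483000}{4765071} = \frac{\frac{444209993459}{947929990356} - -880004}{-214025} + \frac{1483000}{4765071} = \left(\frac{444209993459}{947929990356} + 880004\right) \left(- \frac{1}{214025}\right) + 1483000 \cdot \frac{1}{4765071} = \frac{834182627443234883}{947929990356} \left(- \frac{1}{214025}\right) + \frac{1483000}{4765071} = - \frac{834182627443234883}{202880716185942900} + \frac{1483000}{4765071} = - \frac{1224689114876603122157231}{322247005718955706815300}$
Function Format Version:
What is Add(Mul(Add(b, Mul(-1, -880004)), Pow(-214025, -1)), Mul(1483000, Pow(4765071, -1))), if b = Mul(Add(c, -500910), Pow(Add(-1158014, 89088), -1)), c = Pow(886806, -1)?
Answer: Rational(-1224689114876603122157231, 322247005718955706815300) ≈ -3.8005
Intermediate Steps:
c = Rational(1, 886806) ≈ 1.1276e-6
b = Rational(444209993459, 947929990356) (b = Mul(Add(Rational(1, 886806), -500910), Pow(Add(-1158014, 89088), -1)) = Mul(Rational(-444209993459, 886806), Pow(-1068926, -1)) = Mul(Rational(-444209993459, 886806), Rational(-1, 1068926)) = Rational(444209993459, 947929990356) ≈ 0.46861)
Add(Mul(Add(b, Mul(-1, -880004)), Pow(-214025, -1)), Mul(1483000, Pow(4765071, -1))) = Add(Mul(Add(Rational(444209993459, 947929990356), Mul(-1, -880004)), Pow(-214025, -1)), Mul(1483000, Pow(4765071, -1))) = Add(Mul(Add(Rational(444209993459, 947929990356), 880004), Rational(-1, 214025)), Mul(1483000, Rational(1, 4765071))) = Add(Mul(Rational(834182627443234883, 947929990356), Rational(-1, 214025)), Rational(1483000, 4765071)) = Add(Rational(-834182627443234883, 202880716185942900), Rational(1483000, 4765071)) = Rational(-1224689114876603122157231, 322247005718955706815300)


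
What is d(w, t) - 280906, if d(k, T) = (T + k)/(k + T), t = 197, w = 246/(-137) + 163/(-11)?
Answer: -280905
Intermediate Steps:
w = -25037/1507 (w = 246*(-1/137) + 163*(-1/11) = -246/137 - 163/11 = -25037/1507 ≈ -16.614)
d(k, T) = 1 (d(k, T) = (T + k)/(T + k) = 1)
d(w, t) - 280906 = 1 - 280906 = -280905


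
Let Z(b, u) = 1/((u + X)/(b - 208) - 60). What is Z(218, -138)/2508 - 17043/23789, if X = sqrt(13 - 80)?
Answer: -1940268130992/2708249165611 - 5*I*sqrt(67)/683067594 ≈ -0.71643 - 5.9916e-8*I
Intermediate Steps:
X = I*sqrt(67) (X = sqrt(-67) = I*sqrt(67) ≈ 8.1853*I)
Z(b, u) = 1/(-60 + (u + I*sqrt(67))/(-208 + b)) (Z(b, u) = 1/((u + I*sqrt(67))/(b - 208) - 60) = 1/((u + I*sqrt(67))/(-208 + b) - 60) = 1/(-60 + (u + I*sqrt(67))/(-208 + b)))
Z(218, -138)/2508 - 17043/23789 = ((-208 + 218)/(12480 - 138 - 60*218 + I*sqrt(67)))/2508 - 17043/23789 = (10/(12480 - 138 - 13080 + I*sqrt(67)))*(1/2508) - 17043*1/23789 = (10/(-738 + I*sqrt(67)))*(1/2508) - 17043/23789 = 5/(1254*(-738 + I*sqrt(67))) - 17043/23789 = -17043/23789 + 5/(1254*(-738 + I*sqrt(67)))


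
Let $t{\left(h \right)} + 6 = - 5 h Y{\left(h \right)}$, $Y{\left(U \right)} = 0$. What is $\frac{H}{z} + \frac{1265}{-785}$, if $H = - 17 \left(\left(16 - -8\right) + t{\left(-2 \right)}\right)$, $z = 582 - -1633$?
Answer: $- \frac{608437}{347755} \approx -1.7496$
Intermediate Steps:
$z = 2215$ ($z = 582 + 1633 = 2215$)
$t{\left(h \right)} = -6$ ($t{\left(h \right)} = -6 + - 5 h 0 = -6 + 0 = -6$)
$H = -306$ ($H = - 17 \left(\left(16 - -8\right) - 6\right) = - 17 \left(\left(16 + 8\right) - 6\right) = - 17 \left(24 - 6\right) = \left(-17\right) 18 = -306$)
$\frac{H}{z} + \frac{1265}{-785} = - \frac{306}{2215} + \frac{1265}{-785} = \left(-306\right) \frac{1}{2215} + 1265 \left(- \frac{1}{785}\right) = - \frac{306}{2215} - \frac{253}{157} = - \frac{608437}{347755}$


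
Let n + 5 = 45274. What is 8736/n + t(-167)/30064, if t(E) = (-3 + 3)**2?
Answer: 1248/6467 ≈ 0.19298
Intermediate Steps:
n = 45269 (n = -5 + 45274 = 45269)
t(E) = 0 (t(E) = 0**2 = 0)
8736/n + t(-167)/30064 = 8736/45269 + 0/30064 = 8736*(1/45269) + 0*(1/30064) = 1248/6467 + 0 = 1248/6467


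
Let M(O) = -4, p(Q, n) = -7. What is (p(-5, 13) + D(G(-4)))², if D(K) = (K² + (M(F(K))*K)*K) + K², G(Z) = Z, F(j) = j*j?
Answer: 1521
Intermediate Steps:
F(j) = j²
D(K) = -2*K² (D(K) = (K² + (-4*K)*K) + K² = (K² - 4*K²) + K² = -3*K² + K² = -2*K²)
(p(-5, 13) + D(G(-4)))² = (-7 - 2*(-4)²)² = (-7 - 2*16)² = (-7 - 32)² = (-39)² = 1521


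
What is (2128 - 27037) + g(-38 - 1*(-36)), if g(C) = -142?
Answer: -25051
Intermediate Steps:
(2128 - 27037) + g(-38 - 1*(-36)) = (2128 - 27037) - 142 = -24909 - 142 = -25051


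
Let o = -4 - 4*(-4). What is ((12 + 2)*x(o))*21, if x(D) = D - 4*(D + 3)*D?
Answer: -208152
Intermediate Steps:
o = 12 (o = -4 + 16 = 12)
x(D) = D - 4*D*(3 + D) (x(D) = D - 4*(3 + D)*D = D - 4*D*(3 + D))
((12 + 2)*x(o))*21 = ((12 + 2)*(-1*12*(11 + 4*12)))*21 = (14*(-1*12*(11 + 48)))*21 = (14*(-1*12*59))*21 = (14*(-708))*21 = -9912*21 = -208152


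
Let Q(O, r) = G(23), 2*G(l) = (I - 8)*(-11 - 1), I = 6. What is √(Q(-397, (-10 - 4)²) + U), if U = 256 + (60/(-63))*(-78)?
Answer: 2*√4193/7 ≈ 18.501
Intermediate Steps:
G(l) = 12 (G(l) = ((6 - 8)*(-11 - 1))/2 = (-2*(-12))/2 = (½)*24 = 12)
Q(O, r) = 12
U = 2312/7 (U = 256 + (60*(-1/63))*(-78) = 256 - 20/21*(-78) = 256 + 520/7 = 2312/7 ≈ 330.29)
√(Q(-397, (-10 - 4)²) + U) = √(12 + 2312/7) = √(2396/7) = 2*√4193/7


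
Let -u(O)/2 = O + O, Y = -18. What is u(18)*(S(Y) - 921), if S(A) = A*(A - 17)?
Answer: 20952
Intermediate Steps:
S(A) = A*(-17 + A)
u(O) = -4*O (u(O) = -2*(O + O) = -4*O)
u(18)*(S(Y) - 921) = (-4*18)*(-18*(-17 - 18) - 921) = -72*(-18*(-35) - 921) = -72*(630 - 921) = -72*(-291) = 20952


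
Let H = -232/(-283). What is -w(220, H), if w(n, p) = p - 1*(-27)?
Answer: -7873/283 ≈ -27.820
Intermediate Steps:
H = 232/283 (H = -232*(-1/283) = 232/283 ≈ 0.81979)
w(n, p) = 27 + p (w(n, p) = p + 27 = 27 + p)
-w(220, H) = -(27 + 232/283) = -1*7873/283 = -7873/283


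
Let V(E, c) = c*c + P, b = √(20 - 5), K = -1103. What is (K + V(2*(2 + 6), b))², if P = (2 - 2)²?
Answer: 1183744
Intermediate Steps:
P = 0 (P = 0² = 0)
b = √15 ≈ 3.8730
V(E, c) = c² (V(E, c) = c*c + 0 = c² + 0 = c²)
(K + V(2*(2 + 6), b))² = (-1103 + (√15)²)² = (-1103 + 15)² = (-1088)² = 1183744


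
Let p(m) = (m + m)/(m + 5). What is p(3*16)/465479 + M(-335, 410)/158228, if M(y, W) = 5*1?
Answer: 19791689/557649427748 ≈ 3.5491e-5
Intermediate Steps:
M(y, W) = 5
p(m) = 2*m/(5 + m) (p(m) = (2*m)/(5 + m) = 2*m/(5 + m))
p(3*16)/465479 + M(-335, 410)/158228 = (2*(3*16)/(5 + 3*16))/465479 + 5/158228 = (2*48/(5 + 48))*(1/465479) + 5*(1/158228) = (2*48/53)*(1/465479) + 5/158228 = (2*48*(1/53))*(1/465479) + 5/158228 = (96/53)*(1/465479) + 5/158228 = 96/24670387 + 5/158228 = 19791689/557649427748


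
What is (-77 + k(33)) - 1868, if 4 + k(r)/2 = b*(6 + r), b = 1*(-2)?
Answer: -2109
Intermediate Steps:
b = -2
k(r) = -32 - 4*r (k(r) = -8 + 2*(-2*(6 + r)) = -8 + 2*(-12 - 2*r) = -8 + (-24 - 4*r) = -32 - 4*r)
(-77 + k(33)) - 1868 = (-77 + (-32 - 4*33)) - 1868 = (-77 + (-32 - 132)) - 1868 = (-77 - 164) - 1868 = -241 - 1868 = -2109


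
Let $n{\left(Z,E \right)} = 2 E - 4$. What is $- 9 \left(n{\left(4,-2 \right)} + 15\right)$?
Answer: $-63$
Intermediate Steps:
$n{\left(Z,E \right)} = -4 + 2 E$
$- 9 \left(n{\left(4,-2 \right)} + 15\right) = - 9 \left(\left(-4 + 2 \left(-2\right)\right) + 15\right) = - 9 \left(\left(-4 - 4\right) + 15\right) = - 9 \left(-8 + 15\right) = \left(-9\right) 7 = -63$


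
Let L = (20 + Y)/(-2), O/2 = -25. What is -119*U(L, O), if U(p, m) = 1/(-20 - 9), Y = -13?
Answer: 119/29 ≈ 4.1034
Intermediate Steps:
O = -50 (O = 2*(-25) = -50)
L = -7/2 (L = (20 - 13)/(-2) = 7*(-1/2) = -7/2 ≈ -3.5000)
U(p, m) = -1/29 (U(p, m) = 1/(-29) = -1/29)
-119*U(L, O) = -119*(-1/29) = 119/29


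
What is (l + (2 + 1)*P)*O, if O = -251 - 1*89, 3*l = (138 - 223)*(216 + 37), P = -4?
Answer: 7323940/3 ≈ 2.4413e+6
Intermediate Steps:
l = -21505/3 (l = ((138 - 223)*(216 + 37))/3 = (-85*253)/3 = (⅓)*(-21505) = -21505/3 ≈ -7168.3)
O = -340 (O = -251 - 89 = -340)
(l + (2 + 1)*P)*O = (-21505/3 + (2 + 1)*(-4))*(-340) = (-21505/3 + 3*(-4))*(-340) = (-21505/3 - 12)*(-340) = -21541/3*(-340) = 7323940/3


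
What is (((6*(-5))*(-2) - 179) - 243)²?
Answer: 131044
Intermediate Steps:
(((6*(-5))*(-2) - 179) - 243)² = ((-30*(-2) - 179) - 243)² = ((60 - 179) - 243)² = (-119 - 243)² = (-362)² = 131044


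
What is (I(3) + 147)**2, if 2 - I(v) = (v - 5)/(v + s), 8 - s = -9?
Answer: 2223081/100 ≈ 22231.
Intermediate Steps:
s = 17 (s = 8 - 1*(-9) = 8 + 9 = 17)
I(v) = 2 - (-5 + v)/(17 + v) (I(v) = 2 - (v - 5)/(v + 17) = 2 - (-5 + v)/(17 + v))
(I(3) + 147)**2 = ((39 + 3)/(17 + 3) + 147)**2 = (42/20 + 147)**2 = ((1/20)*42 + 147)**2 = (21/10 + 147)**2 = (1491/10)**2 = 2223081/100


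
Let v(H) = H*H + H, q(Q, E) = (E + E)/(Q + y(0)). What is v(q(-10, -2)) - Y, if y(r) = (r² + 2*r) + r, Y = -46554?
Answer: 1163864/25 ≈ 46555.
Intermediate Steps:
y(r) = r² + 3*r
q(Q, E) = 2*E/Q (q(Q, E) = (E + E)/(Q + 0*(3 + 0)) = (2*E)/(Q + 0*3) = (2*E)/(Q + 0) = (2*E)/Q = 2*E/Q)
v(H) = H + H² (v(H) = H² + H = H + H²)
v(q(-10, -2)) - Y = (2*(-2)/(-10))*(1 + 2*(-2)/(-10)) - 1*(-46554) = (2*(-2)*(-⅒))*(1 + 2*(-2)*(-⅒)) + 46554 = 2*(1 + ⅖)/5 + 46554 = (⅖)*(7/5) + 46554 = 14/25 + 46554 = 1163864/25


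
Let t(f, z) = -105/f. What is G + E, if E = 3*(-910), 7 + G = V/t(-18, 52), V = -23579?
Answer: -237269/35 ≈ -6779.1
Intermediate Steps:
G = -141719/35 (G = -7 - 23579/((-105/(-18))) = -7 - 23579/((-105*(-1/18))) = -7 - 23579/35/6 = -7 - 23579*6/35 = -7 - 141474/35 = -141719/35 ≈ -4049.1)
E = -2730
G + E = -141719/35 - 2730 = -237269/35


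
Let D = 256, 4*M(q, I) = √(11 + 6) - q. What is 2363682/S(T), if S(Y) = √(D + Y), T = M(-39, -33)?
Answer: 4727364/√(1063 + √17) ≈ 1.4471e+5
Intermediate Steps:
M(q, I) = -q/4 + √17/4 (M(q, I) = (√(11 + 6) - q)/4 = (√17 - q)/4 = -q/4 + √17/4)
T = 39/4 + √17/4 (T = -¼*(-39) + √17/4 = 39/4 + √17/4 ≈ 10.781)
S(Y) = √(256 + Y)
2363682/S(T) = 2363682/(√(256 + (39/4 + √17/4))) = 2363682/(√(1063/4 + √17/4)) = 2363682/√(1063/4 + √17/4)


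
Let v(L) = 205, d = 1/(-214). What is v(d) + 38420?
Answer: 38625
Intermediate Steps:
d = -1/214 ≈ -0.0046729
v(d) + 38420 = 205 + 38420 = 38625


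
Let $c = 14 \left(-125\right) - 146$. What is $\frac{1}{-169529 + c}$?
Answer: $- \frac{1}{171425} \approx -5.8335 \cdot 10^{-6}$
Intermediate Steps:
$c = -1896$ ($c = -1750 - 146 = -1896$)
$\frac{1}{-169529 + c} = \frac{1}{-169529 - 1896} = \frac{1}{-171425} = - \frac{1}{171425}$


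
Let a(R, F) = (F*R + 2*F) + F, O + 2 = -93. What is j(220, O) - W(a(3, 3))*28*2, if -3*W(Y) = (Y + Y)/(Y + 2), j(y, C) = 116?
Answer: 748/5 ≈ 149.60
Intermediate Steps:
O = -95 (O = -2 - 93 = -95)
a(R, F) = 3*F + F*R (a(R, F) = (2*F + F*R) + F = 3*F + F*R)
W(Y) = -2*Y/(3*(2 + Y)) (W(Y) = -(Y + Y)/(3*(Y + 2)) = -2*Y/(3*(2 + Y)))
j(220, O) - W(a(3, 3))*28*2 = 116 - -2*3*(3 + 3)/(6 + 3*(3*(3 + 3)))*28*2 = 116 - -2*3*6/(6 + 3*(3*6))*28*2 = 116 - -2*18/(6 + 3*18)*28*2 = 116 - -2*18/(6 + 54)*28*2 = 116 - -2*18/60*28*2 = 116 - -2*18*1/60*28*2 = 116 - (-⅗*28)*2 = 116 - (-84)*2/5 = 116 - 1*(-168/5) = 116 + 168/5 = 748/5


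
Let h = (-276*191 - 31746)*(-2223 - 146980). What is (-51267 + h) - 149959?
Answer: 12601782560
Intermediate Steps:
h = 12601983786 (h = (-52716 - 31746)*(-149203) = -84462*(-149203) = 12601983786)
(-51267 + h) - 149959 = (-51267 + 12601983786) - 149959 = 12601932519 - 149959 = 12601782560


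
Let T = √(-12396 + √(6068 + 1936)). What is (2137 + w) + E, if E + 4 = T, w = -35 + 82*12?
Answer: 3082 + √(-12396 + 2*√2001) ≈ 3082.0 + 110.93*I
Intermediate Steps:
w = 949 (w = -35 + 984 = 949)
T = √(-12396 + 2*√2001) (T = √(-12396 + √8004) = √(-12396 + 2*√2001) ≈ 110.93*I)
E = -4 + √(-12396 + 2*√2001) ≈ -4.0 + 110.93*I
(2137 + w) + E = (2137 + 949) + (-4 + I*√(12396 - 2*√2001)) = 3086 + (-4 + I*√(12396 - 2*√2001)) = 3082 + I*√(12396 - 2*√2001)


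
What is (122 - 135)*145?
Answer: -1885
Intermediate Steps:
(122 - 135)*145 = -13*145 = -1885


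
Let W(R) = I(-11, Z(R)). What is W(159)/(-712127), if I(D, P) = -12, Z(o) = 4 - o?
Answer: 12/712127 ≈ 1.6851e-5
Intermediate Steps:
W(R) = -12
W(159)/(-712127) = -12/(-712127) = -12*(-1/712127) = 12/712127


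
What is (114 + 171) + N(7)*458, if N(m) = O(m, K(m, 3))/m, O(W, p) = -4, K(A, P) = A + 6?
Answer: 163/7 ≈ 23.286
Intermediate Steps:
K(A, P) = 6 + A
N(m) = -4/m
(114 + 171) + N(7)*458 = (114 + 171) - 4/7*458 = 285 - 4*⅐*458 = 285 - 4/7*458 = 285 - 1832/7 = 163/7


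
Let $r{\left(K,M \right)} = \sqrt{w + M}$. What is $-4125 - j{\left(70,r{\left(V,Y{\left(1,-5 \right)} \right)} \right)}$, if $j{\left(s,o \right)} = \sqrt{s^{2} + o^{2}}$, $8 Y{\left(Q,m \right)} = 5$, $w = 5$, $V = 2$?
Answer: $-4125 - \frac{\sqrt{78490}}{4} \approx -4195.0$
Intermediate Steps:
$Y{\left(Q,m \right)} = \frac{5}{8}$ ($Y{\left(Q,m \right)} = \frac{1}{8} \cdot 5 = \frac{5}{8}$)
$r{\left(K,M \right)} = \sqrt{5 + M}$
$j{\left(s,o \right)} = \sqrt{o^{2} + s^{2}}$
$-4125 - j{\left(70,r{\left(V,Y{\left(1,-5 \right)} \right)} \right)} = -4125 - \sqrt{\left(\sqrt{5 + \frac{5}{8}}\right)^{2} + 70^{2}} = -4125 - \sqrt{\left(\sqrt{\frac{45}{8}}\right)^{2} + 4900} = -4125 - \sqrt{\left(\frac{3 \sqrt{10}}{4}\right)^{2} + 4900} = -4125 - \sqrt{\frac{45}{8} + 4900} = -4125 - \sqrt{\frac{39245}{8}} = -4125 - \frac{\sqrt{78490}}{4}$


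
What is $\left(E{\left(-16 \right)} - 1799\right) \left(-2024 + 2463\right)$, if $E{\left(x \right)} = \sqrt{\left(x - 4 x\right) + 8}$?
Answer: $-789761 + 878 \sqrt{14} \approx -7.8648 \cdot 10^{5}$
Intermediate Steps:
$E{\left(x \right)} = \sqrt{8 - 3 x}$ ($E{\left(x \right)} = \sqrt{- 3 x + 8} = \sqrt{8 - 3 x}$)
$\left(E{\left(-16 \right)} - 1799\right) \left(-2024 + 2463\right) = \left(\sqrt{8 - -48} - 1799\right) \left(-2024 + 2463\right) = \left(\sqrt{8 + 48} - 1799\right) 439 = \left(\sqrt{56} - 1799\right) 439 = \left(2 \sqrt{14} - 1799\right) 439 = \left(-1799 + 2 \sqrt{14}\right) 439 = -789761 + 878 \sqrt{14}$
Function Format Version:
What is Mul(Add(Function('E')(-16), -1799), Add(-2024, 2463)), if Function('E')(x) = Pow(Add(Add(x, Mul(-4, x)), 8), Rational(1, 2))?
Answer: Add(-789761, Mul(878, Pow(14, Rational(1, 2)))) ≈ -7.8648e+5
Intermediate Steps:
Function('E')(x) = Pow(Add(8, Mul(-3, x)), Rational(1, 2)) (Function('E')(x) = Pow(Add(Mul(-3, x), 8), Rational(1, 2)) = Pow(Add(8, Mul(-3, x)), Rational(1, 2)))
Mul(Add(Function('E')(-16), -1799), Add(-2024, 2463)) = Mul(Add(Pow(Add(8, Mul(-3, -16)), Rational(1, 2)), -1799), Add(-2024, 2463)) = Mul(Add(Pow(Add(8, 48), Rational(1, 2)), -1799), 439) = Mul(Add(Pow(56, Rational(1, 2)), -1799), 439) = Mul(Add(Mul(2, Pow(14, Rational(1, 2))), -1799), 439) = Mul(Add(-1799, Mul(2, Pow(14, Rational(1, 2)))), 439) = Add(-789761, Mul(878, Pow(14, Rational(1, 2))))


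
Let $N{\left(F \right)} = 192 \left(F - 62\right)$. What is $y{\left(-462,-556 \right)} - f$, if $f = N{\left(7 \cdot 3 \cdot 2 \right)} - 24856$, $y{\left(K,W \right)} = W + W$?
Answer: $27584$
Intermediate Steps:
$y{\left(K,W \right)} = 2 W$
$N{\left(F \right)} = -11904 + 192 F$ ($N{\left(F \right)} = 192 \left(-62 + F\right) = -11904 + 192 F$)
$f = -28696$ ($f = \left(-11904 + 192 \cdot 7 \cdot 3 \cdot 2\right) - 24856 = \left(-11904 + 192 \cdot 21 \cdot 2\right) - 24856 = \left(-11904 + 192 \cdot 42\right) - 24856 = \left(-11904 + 8064\right) - 24856 = -3840 - 24856 = -28696$)
$y{\left(-462,-556 \right)} - f = 2 \left(-556\right) - -28696 = -1112 + 28696 = 27584$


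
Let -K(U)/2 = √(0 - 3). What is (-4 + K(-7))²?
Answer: 4 + 16*I*√3 ≈ 4.0 + 27.713*I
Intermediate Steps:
K(U) = -2*I*√3 (K(U) = -2*√(0 - 3) = -2*I*√3)
(-4 + K(-7))² = (-4 - 2*I*√3)²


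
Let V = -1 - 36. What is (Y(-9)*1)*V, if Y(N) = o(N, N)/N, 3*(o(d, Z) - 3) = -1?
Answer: 296/27 ≈ 10.963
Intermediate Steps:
o(d, Z) = 8/3 (o(d, Z) = 3 + (1/3)*(-1) = 3 - 1/3 = 8/3)
V = -37
Y(N) = 8/(3*N)
(Y(-9)*1)*V = (((8/3)/(-9))*1)*(-37) = (((8/3)*(-1/9))*1)*(-37) = -8/27*1*(-37) = -8/27*(-37) = 296/27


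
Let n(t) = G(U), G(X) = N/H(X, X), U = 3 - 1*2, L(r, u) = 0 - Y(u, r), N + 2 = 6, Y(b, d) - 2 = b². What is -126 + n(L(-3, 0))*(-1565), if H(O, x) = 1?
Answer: -6386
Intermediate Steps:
Y(b, d) = 2 + b²
N = 4 (N = -2 + 6 = 4)
L(r, u) = -2 - u² (L(r, u) = 0 - (2 + u²) = 0 + (-2 - u²) = -2 - u²)
U = 1 (U = 3 - 2 = 1)
G(X) = 4 (G(X) = 4/1 = 4*1 = 4)
n(t) = 4
-126 + n(L(-3, 0))*(-1565) = -126 + 4*(-1565) = -126 - 6260 = -6386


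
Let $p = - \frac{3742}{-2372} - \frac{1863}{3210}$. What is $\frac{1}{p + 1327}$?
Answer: $\frac{317255}{421313751} \approx 0.00075301$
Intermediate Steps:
$p = \frac{316366}{317255}$ ($p = \left(-3742\right) \left(- \frac{1}{2372}\right) - \frac{621}{1070} = \frac{1871}{1186} - \frac{621}{1070} = \frac{316366}{317255} \approx 0.9972$)
$\frac{1}{p + 1327} = \frac{1}{\frac{316366}{317255} + 1327} = \frac{1}{\frac{421313751}{317255}} = \frac{317255}{421313751}$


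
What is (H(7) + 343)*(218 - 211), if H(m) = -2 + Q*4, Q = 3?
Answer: 2471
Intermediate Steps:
H(m) = 10 (H(m) = -2 + 3*4 = -2 + 12 = 10)
(H(7) + 343)*(218 - 211) = (10 + 343)*(218 - 211) = 353*7 = 2471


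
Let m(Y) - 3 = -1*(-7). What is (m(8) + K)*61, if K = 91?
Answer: 6161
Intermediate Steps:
m(Y) = 10 (m(Y) = 3 - 1*(-7) = 3 + 7 = 10)
(m(8) + K)*61 = (10 + 91)*61 = 101*61 = 6161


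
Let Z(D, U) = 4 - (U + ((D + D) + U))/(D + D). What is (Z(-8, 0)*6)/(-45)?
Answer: -⅖ ≈ -0.40000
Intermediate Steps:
Z(D, U) = 4 - (2*D + 2*U)/(2*D) (Z(D, U) = 4 - (U + (2*D + U))/(2*D) = 4 - (U + (U + 2*D))*1/(2*D) = 4 - (2*D + 2*U)*1/(2*D) = 4 - (2*D + 2*U)/(2*D))
(Z(-8, 0)*6)/(-45) = ((3 - 1*0/(-8))*6)/(-45) = ((3 - 1*0*(-⅛))*6)*(-1/45) = ((3 + 0)*6)*(-1/45) = (3*6)*(-1/45) = 18*(-1/45) = -⅖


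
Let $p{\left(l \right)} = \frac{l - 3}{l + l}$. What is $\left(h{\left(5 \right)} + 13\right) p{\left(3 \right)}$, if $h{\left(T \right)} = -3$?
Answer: $0$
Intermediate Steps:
$p{\left(l \right)} = \frac{-3 + l}{2 l}$
$\left(h{\left(5 \right)} + 13\right) p{\left(3 \right)} = \left(-3 + 13\right) \frac{-3 + 3}{2 \cdot 3} = 10 \cdot \frac{1}{2} \cdot \frac{1}{3} \cdot 0 = 10 \cdot 0 = 0$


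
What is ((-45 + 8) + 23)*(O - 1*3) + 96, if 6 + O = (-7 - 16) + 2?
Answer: 516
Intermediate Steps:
O = -27 (O = -6 + ((-7 - 16) + 2) = -6 + (-23 + 2) = -6 - 21 = -27)
((-45 + 8) + 23)*(O - 1*3) + 96 = ((-45 + 8) + 23)*(-27 - 1*3) + 96 = (-37 + 23)*(-27 - 3) + 96 = -14*(-30) + 96 = 420 + 96 = 516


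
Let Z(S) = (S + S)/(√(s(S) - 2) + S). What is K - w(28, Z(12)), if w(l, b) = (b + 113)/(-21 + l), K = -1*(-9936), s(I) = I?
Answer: 4652269/469 + 12*√10/469 ≈ 9919.6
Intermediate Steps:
K = 9936
Z(S) = 2*S/(S + √(-2 + S)) (Z(S) = (S + S)/(√(S - 2) + S) = (2*S)/(√(-2 + S) + S) = (2*S)/(S + √(-2 + S)) = 2*S/(S + √(-2 + S)))
w(l, b) = (113 + b)/(-21 + l)
K - w(28, Z(12)) = 9936 - (113 + 2*12/(12 + √(-2 + 12)))/(-21 + 28) = 9936 - (113 + 2*12/(12 + √10))/7 = 9936 - (113 + 24/(12 + √10))/7 = 9936 - (113/7 + 24/(7*(12 + √10))) = 9936 + (-113/7 - 24/(7*(12 + √10))) = 69439/7 - 24/(7*(12 + √10))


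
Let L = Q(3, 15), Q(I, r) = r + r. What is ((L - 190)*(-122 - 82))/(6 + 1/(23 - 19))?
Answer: 26112/5 ≈ 5222.4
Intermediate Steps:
Q(I, r) = 2*r
L = 30 (L = 2*15 = 30)
((L - 190)*(-122 - 82))/(6 + 1/(23 - 19)) = ((30 - 190)*(-122 - 82))/(6 + 1/(23 - 19)) = (-160*(-204))/(6 + 1/4) = 32640/(6 + ¼) = 32640/(25/4) = (4/25)*32640 = 26112/5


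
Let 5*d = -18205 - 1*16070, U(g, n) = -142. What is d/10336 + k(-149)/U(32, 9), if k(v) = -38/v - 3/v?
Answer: -72730933/109344544 ≈ -0.66515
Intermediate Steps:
d = -6855 (d = (-18205 - 1*16070)/5 = (-18205 - 16070)/5 = (1/5)*(-34275) = -6855)
k(v) = -41/v
d/10336 + k(-149)/U(32, 9) = -6855/10336 - 41/(-149)/(-142) = -6855*1/10336 - 41*(-1/149)*(-1/142) = -6855/10336 + (41/149)*(-1/142) = -6855/10336 - 41/21158 = -72730933/109344544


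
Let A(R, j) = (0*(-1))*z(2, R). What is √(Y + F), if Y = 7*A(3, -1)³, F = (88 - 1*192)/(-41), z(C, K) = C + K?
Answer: 2*√1066/41 ≈ 1.5927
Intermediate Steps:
A(R, j) = 0 (A(R, j) = (0*(-1))*(2 + R) = 0*(2 + R) = 0)
F = 104/41 (F = (88 - 192)*(-1/41) = -104*(-1/41) = 104/41 ≈ 2.5366)
Y = 0 (Y = 7*0³ = 7*0 = 0)
√(Y + F) = √(0 + 104/41) = √(104/41) = 2*√1066/41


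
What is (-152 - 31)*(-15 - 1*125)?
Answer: 25620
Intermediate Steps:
(-152 - 31)*(-15 - 1*125) = -183*(-15 - 125) = -183*(-140) = 25620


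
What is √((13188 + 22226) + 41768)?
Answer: √77182 ≈ 277.82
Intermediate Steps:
√((13188 + 22226) + 41768) = √(35414 + 41768) = √77182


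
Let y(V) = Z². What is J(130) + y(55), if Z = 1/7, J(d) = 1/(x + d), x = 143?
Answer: 46/1911 ≈ 0.024071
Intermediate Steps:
J(d) = 1/(143 + d)
Z = ⅐ ≈ 0.14286
y(V) = 1/49 (y(V) = (⅐)² = 1/49)
J(130) + y(55) = 1/(143 + 130) + 1/49 = 1/273 + 1/49 = 46/1911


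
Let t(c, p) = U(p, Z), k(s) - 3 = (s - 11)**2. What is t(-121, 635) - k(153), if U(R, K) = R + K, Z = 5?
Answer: -19527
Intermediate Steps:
k(s) = 3 + (-11 + s)**2 (k(s) = 3 + (s - 11)**2 = 3 + (-11 + s)**2)
U(R, K) = K + R
t(c, p) = 5 + p
t(-121, 635) - k(153) = (5 + 635) - (3 + (-11 + 153)**2) = 640 - (3 + 142**2) = 640 - (3 + 20164) = 640 - 1*20167 = 640 - 20167 = -19527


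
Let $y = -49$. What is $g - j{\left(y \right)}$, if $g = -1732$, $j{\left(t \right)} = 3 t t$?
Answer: $-8935$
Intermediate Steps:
$j{\left(t \right)} = 3 t^{2}$
$g - j{\left(y \right)} = -1732 - 3 \left(-49\right)^{2} = -1732 - 3 \cdot 2401 = -1732 - 7203 = -8935$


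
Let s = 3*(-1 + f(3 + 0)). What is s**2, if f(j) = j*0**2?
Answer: 9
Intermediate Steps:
f(j) = 0 (f(j) = j*0 = 0)
s = -3 (s = 3*(-1 + 0) = 3*(-1) = -3)
s**2 = (-3)**2 = 9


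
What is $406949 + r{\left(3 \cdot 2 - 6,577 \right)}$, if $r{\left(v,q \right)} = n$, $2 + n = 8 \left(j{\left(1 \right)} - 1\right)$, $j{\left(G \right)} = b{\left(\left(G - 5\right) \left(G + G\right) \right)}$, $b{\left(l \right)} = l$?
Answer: $406875$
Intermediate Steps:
$j{\left(G \right)} = 2 G \left(-5 + G\right)$ ($j{\left(G \right)} = \left(G - 5\right) \left(G + G\right) = \left(-5 + G\right) 2 G = 2 G \left(-5 + G\right)$)
$n = -74$ ($n = -2 + 8 \left(2 \cdot 1 \left(-5 + 1\right) - 1\right) = -2 + 8 \left(2 \cdot 1 \left(-4\right) - 1\right) = -2 + 8 \left(-8 - 1\right) = -2 + 8 \left(-9\right) = -2 - 72 = -74$)
$r{\left(v,q \right)} = -74$
$406949 + r{\left(3 \cdot 2 - 6,577 \right)} = 406949 - 74 = 406875$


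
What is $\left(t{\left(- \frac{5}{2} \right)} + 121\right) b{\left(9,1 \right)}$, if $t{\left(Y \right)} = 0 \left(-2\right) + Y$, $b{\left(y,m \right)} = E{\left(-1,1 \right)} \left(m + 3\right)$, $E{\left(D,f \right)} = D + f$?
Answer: $0$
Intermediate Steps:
$b{\left(y,m \right)} = 0$ ($b{\left(y,m \right)} = \left(-1 + 1\right) \left(m + 3\right) = 0 \left(3 + m\right) = 0$)
$t{\left(Y \right)} = Y$ ($t{\left(Y \right)} = 0 + Y = Y$)
$\left(t{\left(- \frac{5}{2} \right)} + 121\right) b{\left(9,1 \right)} = \left(- \frac{5}{2} + 121\right) 0 = \frac{237}{2} \cdot 0 = 0$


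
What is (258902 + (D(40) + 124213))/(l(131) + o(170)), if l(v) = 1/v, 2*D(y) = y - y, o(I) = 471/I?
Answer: 8531971050/61871 ≈ 1.3790e+5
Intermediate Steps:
D(y) = 0 (D(y) = (y - y)/2 = (½)*0 = 0)
(258902 + (D(40) + 124213))/(l(131) + o(170)) = (258902 + (0 + 124213))/(1/131 + 471/170) = (258902 + 124213)/(1/131 + 471*(1/170)) = 383115/(1/131 + 471/170) = 383115/(61871/22270) = 383115*(22270/61871) = 8531971050/61871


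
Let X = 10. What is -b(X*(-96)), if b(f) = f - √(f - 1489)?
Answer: 960 + I*√2449 ≈ 960.0 + 49.487*I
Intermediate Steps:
b(f) = f - √(-1489 + f)
-b(X*(-96)) = -(10*(-96) - √(-1489 + 10*(-96))) = -(-960 - √(-1489 - 960)) = -(-960 - √(-2449)) = -(-960 - I*√2449) = 960 + I*√2449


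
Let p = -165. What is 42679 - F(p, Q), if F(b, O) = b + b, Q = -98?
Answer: 43009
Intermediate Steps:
F(b, O) = 2*b
42679 - F(p, Q) = 42679 - 2*(-165) = 42679 - 1*(-330) = 42679 + 330 = 43009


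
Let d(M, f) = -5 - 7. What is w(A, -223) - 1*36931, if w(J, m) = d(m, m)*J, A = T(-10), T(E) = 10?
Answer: -37051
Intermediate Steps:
d(M, f) = -12
A = 10
w(J, m) = -12*J
w(A, -223) - 1*36931 = -12*10 - 1*36931 = -120 - 36931 = -37051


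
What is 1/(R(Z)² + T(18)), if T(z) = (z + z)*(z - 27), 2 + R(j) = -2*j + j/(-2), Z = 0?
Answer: -1/320 ≈ -0.0031250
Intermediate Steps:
R(j) = -2 - 5*j/2 (R(j) = -2 + (-2*j + j/(-2)) = -2 + (-2*j + j*(-½)) = -2 + (-2*j - j/2) = -2 - 5*j/2)
T(z) = 2*z*(-27 + z) (T(z) = (2*z)*(-27 + z) = 2*z*(-27 + z))
1/(R(Z)² + T(18)) = 1/((-2 - 5/2*0)² + 2*18*(-27 + 18)) = 1/((-2 + 0)² + 2*18*(-9)) = 1/((-2)² - 324) = 1/(4 - 324) = 1/(-320) = -1/320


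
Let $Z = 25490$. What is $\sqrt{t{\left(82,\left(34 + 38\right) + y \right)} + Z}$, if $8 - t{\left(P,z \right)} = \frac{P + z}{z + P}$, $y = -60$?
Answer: $3 \sqrt{2833} \approx 159.68$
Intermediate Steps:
$t{\left(P,z \right)} = 7$ ($t{\left(P,z \right)} = 8 - \frac{P + z}{z + P} = 8 - \frac{P + z}{P + z} = 8 - 1 = 7$)
$\sqrt{t{\left(82,\left(34 + 38\right) + y \right)} + Z} = \sqrt{7 + 25490} = \sqrt{25497} = 3 \sqrt{2833}$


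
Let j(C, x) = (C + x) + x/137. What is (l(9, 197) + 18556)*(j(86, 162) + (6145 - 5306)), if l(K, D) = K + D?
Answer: 2797057722/137 ≈ 2.0416e+7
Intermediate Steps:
j(C, x) = C + 138*x/137 (j(C, x) = (C + x) + x*(1/137) = (C + x) + x/137 = C + 138*x/137)
l(K, D) = D + K
(l(9, 197) + 18556)*(j(86, 162) + (6145 - 5306)) = ((197 + 9) + 18556)*((86 + (138/137)*162) + (6145 - 5306)) = (206 + 18556)*((86 + 22356/137) + 839) = 18762*(34138/137 + 839) = 18762*(149081/137) = 2797057722/137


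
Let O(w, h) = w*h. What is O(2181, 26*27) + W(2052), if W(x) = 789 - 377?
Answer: 1531474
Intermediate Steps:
O(w, h) = h*w
W(x) = 412
O(2181, 26*27) + W(2052) = (26*27)*2181 + 412 = 702*2181 + 412 = 1531062 + 412 = 1531474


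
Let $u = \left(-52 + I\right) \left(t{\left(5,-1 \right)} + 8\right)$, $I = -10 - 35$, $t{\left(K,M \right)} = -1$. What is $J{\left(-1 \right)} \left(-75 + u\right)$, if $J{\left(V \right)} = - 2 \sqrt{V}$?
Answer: $1508 i \approx 1508.0 i$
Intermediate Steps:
$I = -45$ ($I = -10 - 35 = -45$)
$u = -679$ ($u = \left(-52 - 45\right) \left(-1 + 8\right) = \left(-97\right) 7 = -679$)
$J{\left(-1 \right)} \left(-75 + u\right) = - 2 \sqrt{-1} \left(-75 - 679\right) = - 2 i \left(-754\right) = 1508 i$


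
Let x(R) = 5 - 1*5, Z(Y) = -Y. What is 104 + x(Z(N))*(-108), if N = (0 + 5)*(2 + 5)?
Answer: 104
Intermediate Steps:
N = 35 (N = 5*7 = 35)
x(R) = 0 (x(R) = 5 - 5 = 0)
104 + x(Z(N))*(-108) = 104 + 0*(-108) = 104 + 0 = 104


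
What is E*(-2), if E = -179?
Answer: 358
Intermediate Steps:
E*(-2) = -179*(-2) = 358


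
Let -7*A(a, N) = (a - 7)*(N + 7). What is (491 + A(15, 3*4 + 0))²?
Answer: 10791225/49 ≈ 2.2023e+5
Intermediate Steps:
A(a, N) = -(-7 + a)*(7 + N)/7 (A(a, N) = -(a - 7)*(N + 7)/7 = -(-7 + a)*(7 + N)/7)
(491 + A(15, 3*4 + 0))² = (491 + (7 + (3*4 + 0) - 1*15 - ⅐*(3*4 + 0)*15))² = (491 + (7 + (12 + 0) - 15 - ⅐*(12 + 0)*15))² = (491 + (7 + 12 - 15 - ⅐*12*15))² = (491 + (7 + 12 - 15 - 180/7))² = (491 - 152/7)² = (3285/7)² = 10791225/49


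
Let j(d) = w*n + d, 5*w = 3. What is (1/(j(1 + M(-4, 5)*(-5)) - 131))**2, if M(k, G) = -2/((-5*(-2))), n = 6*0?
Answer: 1/16641 ≈ 6.0093e-5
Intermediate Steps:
n = 0
w = 3/5 (w = (1/5)*3 = 3/5 ≈ 0.60000)
M(k, G) = -1/5 (M(k, G) = -2/10 = -2*1/10 = -1/5)
j(d) = d (j(d) = (3/5)*0 + d = 0 + d = d)
(1/(j(1 + M(-4, 5)*(-5)) - 131))**2 = (1/((1 - 1/5*(-5)) - 131))**2 = (1/((1 + 1) - 131))**2 = (1/(2 - 131))**2 = (1/(-129))**2 = (-1/129)**2 = 1/16641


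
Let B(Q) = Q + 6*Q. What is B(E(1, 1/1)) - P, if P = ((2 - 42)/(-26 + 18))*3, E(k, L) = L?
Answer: -8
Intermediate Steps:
B(Q) = 7*Q
P = 15 (P = -40/(-8)*3 = -40*(-1/8)*3 = 5*3 = 15)
B(E(1, 1/1)) - P = 7/1 - 1*15 = 7*1 - 15 = 7 - 15 = -8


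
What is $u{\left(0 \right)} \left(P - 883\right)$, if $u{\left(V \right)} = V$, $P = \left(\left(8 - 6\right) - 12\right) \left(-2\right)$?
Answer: $0$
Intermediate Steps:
$P = 20$ ($P = \left(2 - 12\right) \left(-2\right) = \left(-10\right) \left(-2\right) = 20$)
$u{\left(0 \right)} \left(P - 883\right) = 0 \left(20 - 883\right) = 0 \left(-863\right) = 0$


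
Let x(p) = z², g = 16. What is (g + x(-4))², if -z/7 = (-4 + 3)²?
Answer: 4225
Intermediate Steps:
z = -7 (z = -7*(-4 + 3)² = -7*(-1)² = -7*1 = -7)
x(p) = 49 (x(p) = (-7)² = 49)
(g + x(-4))² = (16 + 49)² = 65² = 4225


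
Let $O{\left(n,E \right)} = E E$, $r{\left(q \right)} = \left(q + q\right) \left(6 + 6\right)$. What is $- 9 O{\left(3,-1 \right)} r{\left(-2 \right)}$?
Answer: $432$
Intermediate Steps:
$r{\left(q \right)} = 24 q$ ($r{\left(q \right)} = 2 q 12 = 24 q$)
$O{\left(n,E \right)} = E^{2}$
$- 9 O{\left(3,-1 \right)} r{\left(-2 \right)} = - 9 \left(-1\right)^{2} \cdot 24 \left(-2\right) = \left(-9\right) 1 \left(-48\right) = \left(-9\right) \left(-48\right) = 432$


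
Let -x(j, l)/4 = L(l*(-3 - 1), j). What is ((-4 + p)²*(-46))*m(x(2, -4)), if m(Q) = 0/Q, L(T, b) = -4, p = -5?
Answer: 0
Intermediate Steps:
x(j, l) = 16 (x(j, l) = -4*(-4) = 16)
m(Q) = 0
((-4 + p)²*(-46))*m(x(2, -4)) = ((-4 - 5)²*(-46))*0 = ((-9)²*(-46))*0 = (81*(-46))*0 = -3726*0 = 0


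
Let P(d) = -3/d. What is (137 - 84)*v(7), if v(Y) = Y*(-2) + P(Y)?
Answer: -5353/7 ≈ -764.71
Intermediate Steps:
v(Y) = -3/Y - 2*Y (v(Y) = Y*(-2) - 3/Y = -2*Y - 3/Y = -3/Y - 2*Y)
(137 - 84)*v(7) = (137 - 84)*(-3/7 - 2*7) = 53*(-3*⅐ - 14) = 53*(-3/7 - 14) = 53*(-101/7) = -5353/7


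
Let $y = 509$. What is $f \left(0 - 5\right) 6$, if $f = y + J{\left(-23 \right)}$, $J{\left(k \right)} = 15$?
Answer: $-15720$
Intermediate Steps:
$f = 524$ ($f = 509 + 15 = 524$)
$f \left(0 - 5\right) 6 = 524 \left(0 - 5\right) 6 = 524 \left(\left(-5\right) 6\right) = 524 \left(-30\right) = -15720$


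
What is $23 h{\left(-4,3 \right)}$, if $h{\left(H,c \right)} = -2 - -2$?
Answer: $0$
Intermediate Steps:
$h{\left(H,c \right)} = 0$ ($h{\left(H,c \right)} = -2 + 2 = 0$)
$23 h{\left(-4,3 \right)} = 23 \cdot 0 = 0$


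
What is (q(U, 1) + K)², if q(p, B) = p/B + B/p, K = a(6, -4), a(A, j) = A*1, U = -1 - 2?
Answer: 64/9 ≈ 7.1111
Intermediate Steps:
U = -3
a(A, j) = A
K = 6
q(p, B) = B/p + p/B
(q(U, 1) + K)² = ((1/(-3) - 3/1) + 6)² = ((1*(-⅓) - 3*1) + 6)² = ((-⅓ - 3) + 6)² = (-10/3 + 6)² = (8/3)² = 64/9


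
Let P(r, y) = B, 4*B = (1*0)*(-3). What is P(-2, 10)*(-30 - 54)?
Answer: 0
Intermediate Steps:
B = 0 (B = ((1*0)*(-3))/4 = (0*(-3))/4 = (¼)*0 = 0)
P(r, y) = 0
P(-2, 10)*(-30 - 54) = 0*(-30 - 54) = 0*(-84) = 0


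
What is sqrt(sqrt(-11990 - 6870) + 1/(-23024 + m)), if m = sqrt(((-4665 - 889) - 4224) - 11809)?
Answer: sqrt((-1 + 2*sqrt(101782705) + 46048*I*sqrt(4715))/(23024 - I*sqrt(21587))) ≈ 8.2865 + 8.2865*I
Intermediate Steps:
m = I*sqrt(21587) (m = sqrt((-5554 - 4224) - 11809) = sqrt(-9778 - 11809) = sqrt(-21587) = I*sqrt(21587) ≈ 146.93*I)
sqrt(sqrt(-11990 - 6870) + 1/(-23024 + m)) = sqrt(sqrt(-11990 - 6870) + 1/(-23024 + I*sqrt(21587))) = sqrt(sqrt(-18860) + 1/(-23024 + I*sqrt(21587))) = sqrt(2*I*sqrt(4715) + 1/(-23024 + I*sqrt(21587))) = sqrt(1/(-23024 + I*sqrt(21587)) + 2*I*sqrt(4715))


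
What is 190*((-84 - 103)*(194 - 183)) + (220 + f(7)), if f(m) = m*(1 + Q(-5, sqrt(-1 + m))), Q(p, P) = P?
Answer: -390603 + 7*sqrt(6) ≈ -3.9059e+5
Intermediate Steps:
f(m) = m*(1 + sqrt(-1 + m))
190*((-84 - 103)*(194 - 183)) + (220 + f(7)) = 190*((-84 - 103)*(194 - 183)) + (220 + 7*(1 + sqrt(-1 + 7))) = 190*(-187*11) + (220 + 7*(1 + sqrt(6))) = 190*(-2057) + (220 + (7 + 7*sqrt(6))) = -390830 + (227 + 7*sqrt(6)) = -390603 + 7*sqrt(6)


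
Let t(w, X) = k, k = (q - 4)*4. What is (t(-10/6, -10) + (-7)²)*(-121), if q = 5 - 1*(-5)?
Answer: -8833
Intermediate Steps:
q = 10 (q = 5 + 5 = 10)
k = 24 (k = (10 - 4)*4 = 6*4 = 24)
t(w, X) = 24
(t(-10/6, -10) + (-7)²)*(-121) = (24 + (-7)²)*(-121) = (24 + 49)*(-121) = 73*(-121) = -8833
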